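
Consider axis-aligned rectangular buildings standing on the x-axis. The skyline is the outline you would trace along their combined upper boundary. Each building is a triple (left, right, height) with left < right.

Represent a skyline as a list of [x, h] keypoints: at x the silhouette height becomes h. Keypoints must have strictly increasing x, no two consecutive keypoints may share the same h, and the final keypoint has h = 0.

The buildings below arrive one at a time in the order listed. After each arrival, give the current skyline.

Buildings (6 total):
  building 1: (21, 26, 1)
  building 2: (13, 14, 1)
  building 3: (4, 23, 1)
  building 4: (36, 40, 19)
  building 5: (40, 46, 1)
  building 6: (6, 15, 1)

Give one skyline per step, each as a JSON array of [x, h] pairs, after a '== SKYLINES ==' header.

== SKYLINES ==
[[21,1],[26,0]]
[[13,1],[14,0],[21,1],[26,0]]
[[4,1],[26,0]]
[[4,1],[26,0],[36,19],[40,0]]
[[4,1],[26,0],[36,19],[40,1],[46,0]]
[[4,1],[26,0],[36,19],[40,1],[46,0]]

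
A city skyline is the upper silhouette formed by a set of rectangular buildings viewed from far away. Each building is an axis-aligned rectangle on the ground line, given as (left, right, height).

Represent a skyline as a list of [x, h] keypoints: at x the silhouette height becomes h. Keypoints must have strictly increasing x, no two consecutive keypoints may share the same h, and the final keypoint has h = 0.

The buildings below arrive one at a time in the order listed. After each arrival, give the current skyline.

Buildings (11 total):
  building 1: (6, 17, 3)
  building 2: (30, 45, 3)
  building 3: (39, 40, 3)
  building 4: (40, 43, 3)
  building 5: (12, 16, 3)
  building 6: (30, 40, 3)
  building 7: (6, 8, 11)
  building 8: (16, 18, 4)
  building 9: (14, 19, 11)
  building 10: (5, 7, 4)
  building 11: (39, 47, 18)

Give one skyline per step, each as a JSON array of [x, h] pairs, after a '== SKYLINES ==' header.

== SKYLINES ==
[[6,3],[17,0]]
[[6,3],[17,0],[30,3],[45,0]]
[[6,3],[17,0],[30,3],[45,0]]
[[6,3],[17,0],[30,3],[45,0]]
[[6,3],[17,0],[30,3],[45,0]]
[[6,3],[17,0],[30,3],[45,0]]
[[6,11],[8,3],[17,0],[30,3],[45,0]]
[[6,11],[8,3],[16,4],[18,0],[30,3],[45,0]]
[[6,11],[8,3],[14,11],[19,0],[30,3],[45,0]]
[[5,4],[6,11],[8,3],[14,11],[19,0],[30,3],[45,0]]
[[5,4],[6,11],[8,3],[14,11],[19,0],[30,3],[39,18],[47,0]]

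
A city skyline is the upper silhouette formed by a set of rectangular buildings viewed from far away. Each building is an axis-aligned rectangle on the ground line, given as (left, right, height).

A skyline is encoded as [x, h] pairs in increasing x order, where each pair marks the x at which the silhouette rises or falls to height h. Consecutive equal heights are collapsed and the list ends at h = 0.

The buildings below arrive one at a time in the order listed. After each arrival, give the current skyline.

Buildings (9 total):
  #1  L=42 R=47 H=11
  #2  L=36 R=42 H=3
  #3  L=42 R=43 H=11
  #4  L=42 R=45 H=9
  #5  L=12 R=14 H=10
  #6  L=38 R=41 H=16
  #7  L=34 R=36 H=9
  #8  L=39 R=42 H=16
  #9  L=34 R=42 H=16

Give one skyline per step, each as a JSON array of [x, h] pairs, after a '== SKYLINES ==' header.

== SKYLINES ==
[[42,11],[47,0]]
[[36,3],[42,11],[47,0]]
[[36,3],[42,11],[47,0]]
[[36,3],[42,11],[47,0]]
[[12,10],[14,0],[36,3],[42,11],[47,0]]
[[12,10],[14,0],[36,3],[38,16],[41,3],[42,11],[47,0]]
[[12,10],[14,0],[34,9],[36,3],[38,16],[41,3],[42,11],[47,0]]
[[12,10],[14,0],[34,9],[36,3],[38,16],[42,11],[47,0]]
[[12,10],[14,0],[34,16],[42,11],[47,0]]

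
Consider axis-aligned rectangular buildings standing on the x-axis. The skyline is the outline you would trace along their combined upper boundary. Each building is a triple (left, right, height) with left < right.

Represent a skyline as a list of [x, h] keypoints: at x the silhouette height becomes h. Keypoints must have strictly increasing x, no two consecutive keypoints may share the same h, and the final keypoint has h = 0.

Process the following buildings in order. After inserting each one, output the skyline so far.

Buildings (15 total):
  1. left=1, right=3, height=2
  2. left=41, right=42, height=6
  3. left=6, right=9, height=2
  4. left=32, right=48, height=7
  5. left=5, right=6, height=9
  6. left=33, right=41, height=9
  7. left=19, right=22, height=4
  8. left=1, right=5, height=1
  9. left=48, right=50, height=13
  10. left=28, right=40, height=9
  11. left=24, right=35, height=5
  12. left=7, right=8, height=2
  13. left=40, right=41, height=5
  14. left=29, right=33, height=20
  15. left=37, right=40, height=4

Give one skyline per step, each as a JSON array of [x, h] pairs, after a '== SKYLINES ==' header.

== SKYLINES ==
[[1,2],[3,0]]
[[1,2],[3,0],[41,6],[42,0]]
[[1,2],[3,0],[6,2],[9,0],[41,6],[42,0]]
[[1,2],[3,0],[6,2],[9,0],[32,7],[48,0]]
[[1,2],[3,0],[5,9],[6,2],[9,0],[32,7],[48,0]]
[[1,2],[3,0],[5,9],[6,2],[9,0],[32,7],[33,9],[41,7],[48,0]]
[[1,2],[3,0],[5,9],[6,2],[9,0],[19,4],[22,0],[32,7],[33,9],[41,7],[48,0]]
[[1,2],[3,1],[5,9],[6,2],[9,0],[19,4],[22,0],[32,7],[33,9],[41,7],[48,0]]
[[1,2],[3,1],[5,9],[6,2],[9,0],[19,4],[22,0],[32,7],[33,9],[41,7],[48,13],[50,0]]
[[1,2],[3,1],[5,9],[6,2],[9,0],[19,4],[22,0],[28,9],[41,7],[48,13],[50,0]]
[[1,2],[3,1],[5,9],[6,2],[9,0],[19,4],[22,0],[24,5],[28,9],[41,7],[48,13],[50,0]]
[[1,2],[3,1],[5,9],[6,2],[9,0],[19,4],[22,0],[24,5],[28,9],[41,7],[48,13],[50,0]]
[[1,2],[3,1],[5,9],[6,2],[9,0],[19,4],[22,0],[24,5],[28,9],[41,7],[48,13],[50,0]]
[[1,2],[3,1],[5,9],[6,2],[9,0],[19,4],[22,0],[24,5],[28,9],[29,20],[33,9],[41,7],[48,13],[50,0]]
[[1,2],[3,1],[5,9],[6,2],[9,0],[19,4],[22,0],[24,5],[28,9],[29,20],[33,9],[41,7],[48,13],[50,0]]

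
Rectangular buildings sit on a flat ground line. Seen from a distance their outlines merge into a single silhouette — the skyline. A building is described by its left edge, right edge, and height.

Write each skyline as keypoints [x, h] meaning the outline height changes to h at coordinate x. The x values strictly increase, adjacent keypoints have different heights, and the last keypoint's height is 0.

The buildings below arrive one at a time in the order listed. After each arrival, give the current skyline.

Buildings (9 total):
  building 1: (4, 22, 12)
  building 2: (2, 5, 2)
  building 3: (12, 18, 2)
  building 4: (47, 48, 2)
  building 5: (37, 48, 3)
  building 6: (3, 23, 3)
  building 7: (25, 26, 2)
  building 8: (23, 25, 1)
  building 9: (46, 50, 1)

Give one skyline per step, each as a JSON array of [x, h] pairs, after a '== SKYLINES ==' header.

== SKYLINES ==
[[4,12],[22,0]]
[[2,2],[4,12],[22,0]]
[[2,2],[4,12],[22,0]]
[[2,2],[4,12],[22,0],[47,2],[48,0]]
[[2,2],[4,12],[22,0],[37,3],[48,0]]
[[2,2],[3,3],[4,12],[22,3],[23,0],[37,3],[48,0]]
[[2,2],[3,3],[4,12],[22,3],[23,0],[25,2],[26,0],[37,3],[48,0]]
[[2,2],[3,3],[4,12],[22,3],[23,1],[25,2],[26,0],[37,3],[48,0]]
[[2,2],[3,3],[4,12],[22,3],[23,1],[25,2],[26,0],[37,3],[48,1],[50,0]]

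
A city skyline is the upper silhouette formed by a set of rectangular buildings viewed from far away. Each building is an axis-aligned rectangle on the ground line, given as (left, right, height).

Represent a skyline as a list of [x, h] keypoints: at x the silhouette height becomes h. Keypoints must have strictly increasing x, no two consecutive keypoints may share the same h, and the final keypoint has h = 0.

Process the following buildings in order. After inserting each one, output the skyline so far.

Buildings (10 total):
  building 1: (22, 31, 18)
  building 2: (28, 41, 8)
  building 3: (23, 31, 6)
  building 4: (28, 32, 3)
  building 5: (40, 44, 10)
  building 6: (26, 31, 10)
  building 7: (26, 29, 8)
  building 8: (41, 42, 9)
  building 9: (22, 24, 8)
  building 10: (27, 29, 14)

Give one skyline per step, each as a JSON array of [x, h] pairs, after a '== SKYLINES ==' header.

== SKYLINES ==
[[22,18],[31,0]]
[[22,18],[31,8],[41,0]]
[[22,18],[31,8],[41,0]]
[[22,18],[31,8],[41,0]]
[[22,18],[31,8],[40,10],[44,0]]
[[22,18],[31,8],[40,10],[44,0]]
[[22,18],[31,8],[40,10],[44,0]]
[[22,18],[31,8],[40,10],[44,0]]
[[22,18],[31,8],[40,10],[44,0]]
[[22,18],[31,8],[40,10],[44,0]]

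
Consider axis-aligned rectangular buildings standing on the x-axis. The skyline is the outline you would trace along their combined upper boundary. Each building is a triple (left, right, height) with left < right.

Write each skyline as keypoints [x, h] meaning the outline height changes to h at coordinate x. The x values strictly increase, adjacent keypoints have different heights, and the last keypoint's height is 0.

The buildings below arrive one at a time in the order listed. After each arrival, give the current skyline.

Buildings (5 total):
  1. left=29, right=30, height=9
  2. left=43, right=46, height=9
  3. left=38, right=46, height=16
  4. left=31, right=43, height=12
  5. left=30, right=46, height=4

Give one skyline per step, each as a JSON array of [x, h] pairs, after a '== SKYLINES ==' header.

== SKYLINES ==
[[29,9],[30,0]]
[[29,9],[30,0],[43,9],[46,0]]
[[29,9],[30,0],[38,16],[46,0]]
[[29,9],[30,0],[31,12],[38,16],[46,0]]
[[29,9],[30,4],[31,12],[38,16],[46,0]]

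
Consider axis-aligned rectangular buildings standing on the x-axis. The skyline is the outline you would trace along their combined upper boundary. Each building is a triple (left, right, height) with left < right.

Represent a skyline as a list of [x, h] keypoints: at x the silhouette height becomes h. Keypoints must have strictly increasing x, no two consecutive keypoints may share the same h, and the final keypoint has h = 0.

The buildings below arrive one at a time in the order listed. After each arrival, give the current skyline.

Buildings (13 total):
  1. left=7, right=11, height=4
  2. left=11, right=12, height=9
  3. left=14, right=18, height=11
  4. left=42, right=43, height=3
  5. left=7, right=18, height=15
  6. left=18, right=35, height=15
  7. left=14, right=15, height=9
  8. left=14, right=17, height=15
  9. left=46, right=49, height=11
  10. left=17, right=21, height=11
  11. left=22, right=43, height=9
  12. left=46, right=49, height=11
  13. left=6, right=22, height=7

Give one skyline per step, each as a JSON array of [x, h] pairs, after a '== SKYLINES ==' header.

== SKYLINES ==
[[7,4],[11,0]]
[[7,4],[11,9],[12,0]]
[[7,4],[11,9],[12,0],[14,11],[18,0]]
[[7,4],[11,9],[12,0],[14,11],[18,0],[42,3],[43,0]]
[[7,15],[18,0],[42,3],[43,0]]
[[7,15],[35,0],[42,3],[43,0]]
[[7,15],[35,0],[42,3],[43,0]]
[[7,15],[35,0],[42,3],[43,0]]
[[7,15],[35,0],[42,3],[43,0],[46,11],[49,0]]
[[7,15],[35,0],[42,3],[43,0],[46,11],[49,0]]
[[7,15],[35,9],[43,0],[46,11],[49,0]]
[[7,15],[35,9],[43,0],[46,11],[49,0]]
[[6,7],[7,15],[35,9],[43,0],[46,11],[49,0]]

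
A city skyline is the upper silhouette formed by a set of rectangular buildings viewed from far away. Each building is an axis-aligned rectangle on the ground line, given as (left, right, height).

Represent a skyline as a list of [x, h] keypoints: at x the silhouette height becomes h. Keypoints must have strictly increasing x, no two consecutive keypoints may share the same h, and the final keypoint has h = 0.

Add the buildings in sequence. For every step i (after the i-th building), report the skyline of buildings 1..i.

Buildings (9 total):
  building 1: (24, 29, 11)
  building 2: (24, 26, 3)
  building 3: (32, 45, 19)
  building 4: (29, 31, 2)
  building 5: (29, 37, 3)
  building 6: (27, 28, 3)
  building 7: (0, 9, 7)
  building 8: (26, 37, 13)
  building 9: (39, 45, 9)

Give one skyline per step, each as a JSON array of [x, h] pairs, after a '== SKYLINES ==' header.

== SKYLINES ==
[[24,11],[29,0]]
[[24,11],[29,0]]
[[24,11],[29,0],[32,19],[45,0]]
[[24,11],[29,2],[31,0],[32,19],[45,0]]
[[24,11],[29,3],[32,19],[45,0]]
[[24,11],[29,3],[32,19],[45,0]]
[[0,7],[9,0],[24,11],[29,3],[32,19],[45,0]]
[[0,7],[9,0],[24,11],[26,13],[32,19],[45,0]]
[[0,7],[9,0],[24,11],[26,13],[32,19],[45,0]]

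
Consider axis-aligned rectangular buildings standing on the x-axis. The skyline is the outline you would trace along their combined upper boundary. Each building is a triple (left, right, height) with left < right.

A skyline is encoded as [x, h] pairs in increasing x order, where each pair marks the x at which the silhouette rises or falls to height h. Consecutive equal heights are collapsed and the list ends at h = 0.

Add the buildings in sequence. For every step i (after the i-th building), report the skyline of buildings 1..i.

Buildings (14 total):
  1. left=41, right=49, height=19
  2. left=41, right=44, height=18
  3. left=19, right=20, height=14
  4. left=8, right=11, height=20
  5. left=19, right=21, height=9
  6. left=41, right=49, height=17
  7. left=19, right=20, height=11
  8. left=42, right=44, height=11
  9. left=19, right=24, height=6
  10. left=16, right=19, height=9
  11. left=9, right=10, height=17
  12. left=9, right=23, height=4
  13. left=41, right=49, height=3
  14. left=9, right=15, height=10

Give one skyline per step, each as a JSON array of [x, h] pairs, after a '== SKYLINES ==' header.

== SKYLINES ==
[[41,19],[49,0]]
[[41,19],[49,0]]
[[19,14],[20,0],[41,19],[49,0]]
[[8,20],[11,0],[19,14],[20,0],[41,19],[49,0]]
[[8,20],[11,0],[19,14],[20,9],[21,0],[41,19],[49,0]]
[[8,20],[11,0],[19,14],[20,9],[21,0],[41,19],[49,0]]
[[8,20],[11,0],[19,14],[20,9],[21,0],[41,19],[49,0]]
[[8,20],[11,0],[19,14],[20,9],[21,0],[41,19],[49,0]]
[[8,20],[11,0],[19,14],[20,9],[21,6],[24,0],[41,19],[49,0]]
[[8,20],[11,0],[16,9],[19,14],[20,9],[21,6],[24,0],[41,19],[49,0]]
[[8,20],[11,0],[16,9],[19,14],[20,9],[21,6],[24,0],[41,19],[49,0]]
[[8,20],[11,4],[16,9],[19,14],[20,9],[21,6],[24,0],[41,19],[49,0]]
[[8,20],[11,4],[16,9],[19,14],[20,9],[21,6],[24,0],[41,19],[49,0]]
[[8,20],[11,10],[15,4],[16,9],[19,14],[20,9],[21,6],[24,0],[41,19],[49,0]]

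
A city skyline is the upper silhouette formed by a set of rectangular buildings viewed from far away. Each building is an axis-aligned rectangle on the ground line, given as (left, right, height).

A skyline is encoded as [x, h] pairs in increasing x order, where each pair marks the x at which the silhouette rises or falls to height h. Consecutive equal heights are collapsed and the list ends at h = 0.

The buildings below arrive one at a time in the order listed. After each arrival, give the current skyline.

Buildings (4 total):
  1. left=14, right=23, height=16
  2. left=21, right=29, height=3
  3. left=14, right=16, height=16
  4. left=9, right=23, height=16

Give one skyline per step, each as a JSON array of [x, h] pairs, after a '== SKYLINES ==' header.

== SKYLINES ==
[[14,16],[23,0]]
[[14,16],[23,3],[29,0]]
[[14,16],[23,3],[29,0]]
[[9,16],[23,3],[29,0]]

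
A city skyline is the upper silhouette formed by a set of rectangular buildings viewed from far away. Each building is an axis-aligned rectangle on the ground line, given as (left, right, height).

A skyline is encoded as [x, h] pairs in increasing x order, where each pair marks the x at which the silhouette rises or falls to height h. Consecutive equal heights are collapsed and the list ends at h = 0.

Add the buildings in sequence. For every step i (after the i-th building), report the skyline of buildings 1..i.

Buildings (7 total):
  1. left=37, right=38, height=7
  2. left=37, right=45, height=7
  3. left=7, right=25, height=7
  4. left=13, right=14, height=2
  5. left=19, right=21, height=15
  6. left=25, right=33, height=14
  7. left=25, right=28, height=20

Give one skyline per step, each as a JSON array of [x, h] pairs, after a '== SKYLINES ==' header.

== SKYLINES ==
[[37,7],[38,0]]
[[37,7],[45,0]]
[[7,7],[25,0],[37,7],[45,0]]
[[7,7],[25,0],[37,7],[45,0]]
[[7,7],[19,15],[21,7],[25,0],[37,7],[45,0]]
[[7,7],[19,15],[21,7],[25,14],[33,0],[37,7],[45,0]]
[[7,7],[19,15],[21,7],[25,20],[28,14],[33,0],[37,7],[45,0]]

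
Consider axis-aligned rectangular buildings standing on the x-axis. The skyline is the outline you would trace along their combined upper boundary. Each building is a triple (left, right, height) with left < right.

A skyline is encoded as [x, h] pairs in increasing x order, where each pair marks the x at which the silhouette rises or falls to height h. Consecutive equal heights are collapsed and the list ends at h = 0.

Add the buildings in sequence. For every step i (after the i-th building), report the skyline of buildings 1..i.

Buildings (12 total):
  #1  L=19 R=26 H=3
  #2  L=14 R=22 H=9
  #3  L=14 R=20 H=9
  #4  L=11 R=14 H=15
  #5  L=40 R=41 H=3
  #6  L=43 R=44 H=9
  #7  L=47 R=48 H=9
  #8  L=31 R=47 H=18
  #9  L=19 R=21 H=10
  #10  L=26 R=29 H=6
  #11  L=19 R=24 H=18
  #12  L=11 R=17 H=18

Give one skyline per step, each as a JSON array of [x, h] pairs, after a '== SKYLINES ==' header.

== SKYLINES ==
[[19,3],[26,0]]
[[14,9],[22,3],[26,0]]
[[14,9],[22,3],[26,0]]
[[11,15],[14,9],[22,3],[26,0]]
[[11,15],[14,9],[22,3],[26,0],[40,3],[41,0]]
[[11,15],[14,9],[22,3],[26,0],[40,3],[41,0],[43,9],[44,0]]
[[11,15],[14,9],[22,3],[26,0],[40,3],[41,0],[43,9],[44,0],[47,9],[48,0]]
[[11,15],[14,9],[22,3],[26,0],[31,18],[47,9],[48,0]]
[[11,15],[14,9],[19,10],[21,9],[22,3],[26,0],[31,18],[47,9],[48,0]]
[[11,15],[14,9],[19,10],[21,9],[22,3],[26,6],[29,0],[31,18],[47,9],[48,0]]
[[11,15],[14,9],[19,18],[24,3],[26,6],[29,0],[31,18],[47,9],[48,0]]
[[11,18],[17,9],[19,18],[24,3],[26,6],[29,0],[31,18],[47,9],[48,0]]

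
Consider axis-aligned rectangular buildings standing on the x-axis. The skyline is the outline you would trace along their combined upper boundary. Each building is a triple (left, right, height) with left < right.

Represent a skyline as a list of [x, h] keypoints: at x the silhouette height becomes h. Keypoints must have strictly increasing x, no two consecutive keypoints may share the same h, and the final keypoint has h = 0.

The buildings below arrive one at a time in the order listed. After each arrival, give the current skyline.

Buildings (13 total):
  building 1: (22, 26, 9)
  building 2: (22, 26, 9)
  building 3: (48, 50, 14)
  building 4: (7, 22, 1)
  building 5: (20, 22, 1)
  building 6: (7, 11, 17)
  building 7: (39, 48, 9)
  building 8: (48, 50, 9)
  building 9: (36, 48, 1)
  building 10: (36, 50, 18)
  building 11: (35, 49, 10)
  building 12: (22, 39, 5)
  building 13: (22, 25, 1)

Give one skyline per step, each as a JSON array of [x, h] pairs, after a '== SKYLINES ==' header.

== SKYLINES ==
[[22,9],[26,0]]
[[22,9],[26,0]]
[[22,9],[26,0],[48,14],[50,0]]
[[7,1],[22,9],[26,0],[48,14],[50,0]]
[[7,1],[22,9],[26,0],[48,14],[50,0]]
[[7,17],[11,1],[22,9],[26,0],[48,14],[50,0]]
[[7,17],[11,1],[22,9],[26,0],[39,9],[48,14],[50,0]]
[[7,17],[11,1],[22,9],[26,0],[39,9],[48,14],[50,0]]
[[7,17],[11,1],[22,9],[26,0],[36,1],[39,9],[48,14],[50,0]]
[[7,17],[11,1],[22,9],[26,0],[36,18],[50,0]]
[[7,17],[11,1],[22,9],[26,0],[35,10],[36,18],[50,0]]
[[7,17],[11,1],[22,9],[26,5],[35,10],[36,18],[50,0]]
[[7,17],[11,1],[22,9],[26,5],[35,10],[36,18],[50,0]]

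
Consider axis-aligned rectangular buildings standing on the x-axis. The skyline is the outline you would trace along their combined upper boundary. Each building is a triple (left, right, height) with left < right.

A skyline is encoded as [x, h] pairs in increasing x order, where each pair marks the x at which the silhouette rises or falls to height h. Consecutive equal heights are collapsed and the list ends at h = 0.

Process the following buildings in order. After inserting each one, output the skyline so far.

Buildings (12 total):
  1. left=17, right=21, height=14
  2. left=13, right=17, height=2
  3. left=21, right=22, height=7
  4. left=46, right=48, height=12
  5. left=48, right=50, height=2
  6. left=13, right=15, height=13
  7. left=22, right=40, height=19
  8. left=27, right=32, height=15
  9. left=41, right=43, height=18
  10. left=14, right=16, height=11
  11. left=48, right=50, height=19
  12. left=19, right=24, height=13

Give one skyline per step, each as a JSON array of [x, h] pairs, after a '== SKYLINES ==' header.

== SKYLINES ==
[[17,14],[21,0]]
[[13,2],[17,14],[21,0]]
[[13,2],[17,14],[21,7],[22,0]]
[[13,2],[17,14],[21,7],[22,0],[46,12],[48,0]]
[[13,2],[17,14],[21,7],[22,0],[46,12],[48,2],[50,0]]
[[13,13],[15,2],[17,14],[21,7],[22,0],[46,12],[48,2],[50,0]]
[[13,13],[15,2],[17,14],[21,7],[22,19],[40,0],[46,12],[48,2],[50,0]]
[[13,13],[15,2],[17,14],[21,7],[22,19],[40,0],[46,12],[48,2],[50,0]]
[[13,13],[15,2],[17,14],[21,7],[22,19],[40,0],[41,18],[43,0],[46,12],[48,2],[50,0]]
[[13,13],[15,11],[16,2],[17,14],[21,7],[22,19],[40,0],[41,18],[43,0],[46,12],[48,2],[50,0]]
[[13,13],[15,11],[16,2],[17,14],[21,7],[22,19],[40,0],[41,18],[43,0],[46,12],[48,19],[50,0]]
[[13,13],[15,11],[16,2],[17,14],[21,13],[22,19],[40,0],[41,18],[43,0],[46,12],[48,19],[50,0]]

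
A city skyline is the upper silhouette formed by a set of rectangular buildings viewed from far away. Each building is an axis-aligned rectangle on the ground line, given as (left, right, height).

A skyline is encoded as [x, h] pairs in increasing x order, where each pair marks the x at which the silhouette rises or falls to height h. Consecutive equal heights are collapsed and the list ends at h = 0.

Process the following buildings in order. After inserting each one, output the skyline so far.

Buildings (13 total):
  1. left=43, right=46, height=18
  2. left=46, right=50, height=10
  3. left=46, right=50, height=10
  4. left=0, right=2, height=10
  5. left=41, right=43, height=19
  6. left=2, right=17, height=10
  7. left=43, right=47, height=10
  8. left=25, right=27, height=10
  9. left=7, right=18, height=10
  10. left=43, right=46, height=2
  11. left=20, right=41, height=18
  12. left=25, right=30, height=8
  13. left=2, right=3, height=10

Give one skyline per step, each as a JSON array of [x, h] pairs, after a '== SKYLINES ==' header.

== SKYLINES ==
[[43,18],[46,0]]
[[43,18],[46,10],[50,0]]
[[43,18],[46,10],[50,0]]
[[0,10],[2,0],[43,18],[46,10],[50,0]]
[[0,10],[2,0],[41,19],[43,18],[46,10],[50,0]]
[[0,10],[17,0],[41,19],[43,18],[46,10],[50,0]]
[[0,10],[17,0],[41,19],[43,18],[46,10],[50,0]]
[[0,10],[17,0],[25,10],[27,0],[41,19],[43,18],[46,10],[50,0]]
[[0,10],[18,0],[25,10],[27,0],[41,19],[43,18],[46,10],[50,0]]
[[0,10],[18,0],[25,10],[27,0],[41,19],[43,18],[46,10],[50,0]]
[[0,10],[18,0],[20,18],[41,19],[43,18],[46,10],[50,0]]
[[0,10],[18,0],[20,18],[41,19],[43,18],[46,10],[50,0]]
[[0,10],[18,0],[20,18],[41,19],[43,18],[46,10],[50,0]]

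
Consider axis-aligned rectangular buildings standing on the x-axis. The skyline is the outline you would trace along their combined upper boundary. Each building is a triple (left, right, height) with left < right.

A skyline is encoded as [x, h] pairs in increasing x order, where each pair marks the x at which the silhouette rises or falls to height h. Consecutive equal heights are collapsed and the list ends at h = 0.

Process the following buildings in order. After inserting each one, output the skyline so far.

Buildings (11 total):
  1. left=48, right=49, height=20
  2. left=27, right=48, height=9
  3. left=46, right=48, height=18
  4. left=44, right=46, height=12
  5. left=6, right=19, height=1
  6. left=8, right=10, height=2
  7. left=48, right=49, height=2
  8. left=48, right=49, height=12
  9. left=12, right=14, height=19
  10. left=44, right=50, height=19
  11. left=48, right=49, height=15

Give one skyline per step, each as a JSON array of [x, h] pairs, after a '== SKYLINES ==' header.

== SKYLINES ==
[[48,20],[49,0]]
[[27,9],[48,20],[49,0]]
[[27,9],[46,18],[48,20],[49,0]]
[[27,9],[44,12],[46,18],[48,20],[49,0]]
[[6,1],[19,0],[27,9],[44,12],[46,18],[48,20],[49,0]]
[[6,1],[8,2],[10,1],[19,0],[27,9],[44,12],[46,18],[48,20],[49,0]]
[[6,1],[8,2],[10,1],[19,0],[27,9],[44,12],[46,18],[48,20],[49,0]]
[[6,1],[8,2],[10,1],[19,0],[27,9],[44,12],[46,18],[48,20],[49,0]]
[[6,1],[8,2],[10,1],[12,19],[14,1],[19,0],[27,9],[44,12],[46,18],[48,20],[49,0]]
[[6,1],[8,2],[10,1],[12,19],[14,1],[19,0],[27,9],[44,19],[48,20],[49,19],[50,0]]
[[6,1],[8,2],[10,1],[12,19],[14,1],[19,0],[27,9],[44,19],[48,20],[49,19],[50,0]]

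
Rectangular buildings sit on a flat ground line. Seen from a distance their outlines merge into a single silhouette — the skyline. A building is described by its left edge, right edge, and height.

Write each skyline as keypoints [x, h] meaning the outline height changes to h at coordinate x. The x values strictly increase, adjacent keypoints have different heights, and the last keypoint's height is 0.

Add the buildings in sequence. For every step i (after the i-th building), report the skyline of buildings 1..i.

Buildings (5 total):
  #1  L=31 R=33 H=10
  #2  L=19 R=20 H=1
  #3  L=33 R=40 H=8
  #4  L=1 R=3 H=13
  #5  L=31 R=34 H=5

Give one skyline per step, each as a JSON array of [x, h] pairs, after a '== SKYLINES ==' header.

== SKYLINES ==
[[31,10],[33,0]]
[[19,1],[20,0],[31,10],[33,0]]
[[19,1],[20,0],[31,10],[33,8],[40,0]]
[[1,13],[3,0],[19,1],[20,0],[31,10],[33,8],[40,0]]
[[1,13],[3,0],[19,1],[20,0],[31,10],[33,8],[40,0]]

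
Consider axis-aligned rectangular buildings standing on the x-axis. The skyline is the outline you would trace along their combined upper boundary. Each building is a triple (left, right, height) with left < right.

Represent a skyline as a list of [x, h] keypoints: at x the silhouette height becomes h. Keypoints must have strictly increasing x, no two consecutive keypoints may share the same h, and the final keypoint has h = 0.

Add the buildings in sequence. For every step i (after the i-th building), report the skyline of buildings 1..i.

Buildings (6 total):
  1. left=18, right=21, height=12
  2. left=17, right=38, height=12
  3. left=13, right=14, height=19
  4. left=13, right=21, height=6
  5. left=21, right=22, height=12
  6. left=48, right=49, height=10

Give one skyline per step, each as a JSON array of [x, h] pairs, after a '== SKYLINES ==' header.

== SKYLINES ==
[[18,12],[21,0]]
[[17,12],[38,0]]
[[13,19],[14,0],[17,12],[38,0]]
[[13,19],[14,6],[17,12],[38,0]]
[[13,19],[14,6],[17,12],[38,0]]
[[13,19],[14,6],[17,12],[38,0],[48,10],[49,0]]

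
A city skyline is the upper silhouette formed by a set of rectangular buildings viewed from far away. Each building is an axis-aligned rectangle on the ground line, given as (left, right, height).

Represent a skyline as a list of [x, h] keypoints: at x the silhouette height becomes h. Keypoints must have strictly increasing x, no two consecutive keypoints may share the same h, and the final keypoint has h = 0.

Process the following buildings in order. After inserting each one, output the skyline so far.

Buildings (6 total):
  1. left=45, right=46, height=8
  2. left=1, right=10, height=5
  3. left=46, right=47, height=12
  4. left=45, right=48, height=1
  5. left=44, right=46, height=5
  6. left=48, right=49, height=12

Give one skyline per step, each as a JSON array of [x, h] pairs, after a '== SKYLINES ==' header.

== SKYLINES ==
[[45,8],[46,0]]
[[1,5],[10,0],[45,8],[46,0]]
[[1,5],[10,0],[45,8],[46,12],[47,0]]
[[1,5],[10,0],[45,8],[46,12],[47,1],[48,0]]
[[1,5],[10,0],[44,5],[45,8],[46,12],[47,1],[48,0]]
[[1,5],[10,0],[44,5],[45,8],[46,12],[47,1],[48,12],[49,0]]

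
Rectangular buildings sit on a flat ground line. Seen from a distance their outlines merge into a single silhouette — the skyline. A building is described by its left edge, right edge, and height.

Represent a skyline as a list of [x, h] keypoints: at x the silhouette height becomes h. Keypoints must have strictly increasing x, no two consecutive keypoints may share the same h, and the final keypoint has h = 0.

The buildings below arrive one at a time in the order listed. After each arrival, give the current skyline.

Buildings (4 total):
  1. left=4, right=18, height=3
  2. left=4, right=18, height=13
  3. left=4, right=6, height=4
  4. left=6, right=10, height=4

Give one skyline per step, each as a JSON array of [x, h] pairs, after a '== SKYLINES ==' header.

== SKYLINES ==
[[4,3],[18,0]]
[[4,13],[18,0]]
[[4,13],[18,0]]
[[4,13],[18,0]]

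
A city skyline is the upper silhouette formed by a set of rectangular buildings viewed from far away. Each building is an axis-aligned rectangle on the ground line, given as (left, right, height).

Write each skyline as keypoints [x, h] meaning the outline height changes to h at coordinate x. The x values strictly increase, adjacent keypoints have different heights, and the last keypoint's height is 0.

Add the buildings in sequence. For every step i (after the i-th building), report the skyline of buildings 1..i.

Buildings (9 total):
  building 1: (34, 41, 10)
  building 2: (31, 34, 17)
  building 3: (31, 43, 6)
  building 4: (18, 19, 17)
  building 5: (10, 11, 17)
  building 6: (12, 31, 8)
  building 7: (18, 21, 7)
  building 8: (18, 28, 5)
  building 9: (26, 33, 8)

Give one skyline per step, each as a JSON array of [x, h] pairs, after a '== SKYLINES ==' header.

== SKYLINES ==
[[34,10],[41,0]]
[[31,17],[34,10],[41,0]]
[[31,17],[34,10],[41,6],[43,0]]
[[18,17],[19,0],[31,17],[34,10],[41,6],[43,0]]
[[10,17],[11,0],[18,17],[19,0],[31,17],[34,10],[41,6],[43,0]]
[[10,17],[11,0],[12,8],[18,17],[19,8],[31,17],[34,10],[41,6],[43,0]]
[[10,17],[11,0],[12,8],[18,17],[19,8],[31,17],[34,10],[41,6],[43,0]]
[[10,17],[11,0],[12,8],[18,17],[19,8],[31,17],[34,10],[41,6],[43,0]]
[[10,17],[11,0],[12,8],[18,17],[19,8],[31,17],[34,10],[41,6],[43,0]]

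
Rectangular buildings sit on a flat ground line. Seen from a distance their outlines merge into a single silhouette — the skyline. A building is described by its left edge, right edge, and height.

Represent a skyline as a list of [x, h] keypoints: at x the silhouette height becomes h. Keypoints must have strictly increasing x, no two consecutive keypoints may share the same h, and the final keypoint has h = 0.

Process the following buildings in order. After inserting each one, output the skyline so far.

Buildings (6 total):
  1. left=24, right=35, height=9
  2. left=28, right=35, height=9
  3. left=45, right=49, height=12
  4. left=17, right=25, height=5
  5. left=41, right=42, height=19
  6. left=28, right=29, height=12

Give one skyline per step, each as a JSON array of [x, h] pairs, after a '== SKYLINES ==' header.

== SKYLINES ==
[[24,9],[35,0]]
[[24,9],[35,0]]
[[24,9],[35,0],[45,12],[49,0]]
[[17,5],[24,9],[35,0],[45,12],[49,0]]
[[17,5],[24,9],[35,0],[41,19],[42,0],[45,12],[49,0]]
[[17,5],[24,9],[28,12],[29,9],[35,0],[41,19],[42,0],[45,12],[49,0]]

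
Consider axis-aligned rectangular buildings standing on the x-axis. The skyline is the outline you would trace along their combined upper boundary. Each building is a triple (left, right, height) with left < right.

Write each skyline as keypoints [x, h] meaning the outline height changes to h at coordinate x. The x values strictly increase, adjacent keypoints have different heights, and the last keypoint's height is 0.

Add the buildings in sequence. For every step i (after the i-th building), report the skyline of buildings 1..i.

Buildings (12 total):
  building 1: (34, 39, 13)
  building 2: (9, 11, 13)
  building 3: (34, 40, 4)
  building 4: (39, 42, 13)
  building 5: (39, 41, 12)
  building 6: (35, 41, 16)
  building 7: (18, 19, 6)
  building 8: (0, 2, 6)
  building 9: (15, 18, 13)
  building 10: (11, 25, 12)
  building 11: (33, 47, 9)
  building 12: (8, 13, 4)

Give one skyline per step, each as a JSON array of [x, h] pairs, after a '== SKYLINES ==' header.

== SKYLINES ==
[[34,13],[39,0]]
[[9,13],[11,0],[34,13],[39,0]]
[[9,13],[11,0],[34,13],[39,4],[40,0]]
[[9,13],[11,0],[34,13],[42,0]]
[[9,13],[11,0],[34,13],[42,0]]
[[9,13],[11,0],[34,13],[35,16],[41,13],[42,0]]
[[9,13],[11,0],[18,6],[19,0],[34,13],[35,16],[41,13],[42,0]]
[[0,6],[2,0],[9,13],[11,0],[18,6],[19,0],[34,13],[35,16],[41,13],[42,0]]
[[0,6],[2,0],[9,13],[11,0],[15,13],[18,6],[19,0],[34,13],[35,16],[41,13],[42,0]]
[[0,6],[2,0],[9,13],[11,12],[15,13],[18,12],[25,0],[34,13],[35,16],[41,13],[42,0]]
[[0,6],[2,0],[9,13],[11,12],[15,13],[18,12],[25,0],[33,9],[34,13],[35,16],[41,13],[42,9],[47,0]]
[[0,6],[2,0],[8,4],[9,13],[11,12],[15,13],[18,12],[25,0],[33,9],[34,13],[35,16],[41,13],[42,9],[47,0]]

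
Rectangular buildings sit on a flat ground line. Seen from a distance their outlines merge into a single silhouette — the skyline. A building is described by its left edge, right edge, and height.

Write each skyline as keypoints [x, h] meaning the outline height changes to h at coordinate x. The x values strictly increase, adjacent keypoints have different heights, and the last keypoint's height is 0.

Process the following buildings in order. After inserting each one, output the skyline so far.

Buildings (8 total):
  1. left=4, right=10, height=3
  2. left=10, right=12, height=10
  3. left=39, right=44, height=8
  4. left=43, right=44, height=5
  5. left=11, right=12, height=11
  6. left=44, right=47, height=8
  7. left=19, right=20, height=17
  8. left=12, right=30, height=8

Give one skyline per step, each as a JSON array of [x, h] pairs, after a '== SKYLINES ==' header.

== SKYLINES ==
[[4,3],[10,0]]
[[4,3],[10,10],[12,0]]
[[4,3],[10,10],[12,0],[39,8],[44,0]]
[[4,3],[10,10],[12,0],[39,8],[44,0]]
[[4,3],[10,10],[11,11],[12,0],[39,8],[44,0]]
[[4,3],[10,10],[11,11],[12,0],[39,8],[47,0]]
[[4,3],[10,10],[11,11],[12,0],[19,17],[20,0],[39,8],[47,0]]
[[4,3],[10,10],[11,11],[12,8],[19,17],[20,8],[30,0],[39,8],[47,0]]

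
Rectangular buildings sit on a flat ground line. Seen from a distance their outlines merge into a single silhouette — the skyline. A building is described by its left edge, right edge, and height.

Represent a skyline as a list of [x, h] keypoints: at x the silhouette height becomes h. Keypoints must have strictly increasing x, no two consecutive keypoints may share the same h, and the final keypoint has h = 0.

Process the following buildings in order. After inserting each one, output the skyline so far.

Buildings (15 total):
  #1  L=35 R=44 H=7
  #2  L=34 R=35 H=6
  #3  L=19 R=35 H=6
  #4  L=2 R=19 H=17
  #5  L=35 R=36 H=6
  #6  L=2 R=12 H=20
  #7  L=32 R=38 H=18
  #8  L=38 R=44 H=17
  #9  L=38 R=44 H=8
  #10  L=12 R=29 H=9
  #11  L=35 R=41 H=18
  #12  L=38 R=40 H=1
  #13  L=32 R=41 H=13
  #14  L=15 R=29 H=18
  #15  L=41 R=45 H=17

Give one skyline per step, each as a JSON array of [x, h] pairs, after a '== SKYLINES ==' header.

== SKYLINES ==
[[35,7],[44,0]]
[[34,6],[35,7],[44,0]]
[[19,6],[35,7],[44,0]]
[[2,17],[19,6],[35,7],[44,0]]
[[2,17],[19,6],[35,7],[44,0]]
[[2,20],[12,17],[19,6],[35,7],[44,0]]
[[2,20],[12,17],[19,6],[32,18],[38,7],[44,0]]
[[2,20],[12,17],[19,6],[32,18],[38,17],[44,0]]
[[2,20],[12,17],[19,6],[32,18],[38,17],[44,0]]
[[2,20],[12,17],[19,9],[29,6],[32,18],[38,17],[44,0]]
[[2,20],[12,17],[19,9],[29,6],[32,18],[41,17],[44,0]]
[[2,20],[12,17],[19,9],[29,6],[32,18],[41,17],[44,0]]
[[2,20],[12,17],[19,9],[29,6],[32,18],[41,17],[44,0]]
[[2,20],[12,17],[15,18],[29,6],[32,18],[41,17],[44,0]]
[[2,20],[12,17],[15,18],[29,6],[32,18],[41,17],[45,0]]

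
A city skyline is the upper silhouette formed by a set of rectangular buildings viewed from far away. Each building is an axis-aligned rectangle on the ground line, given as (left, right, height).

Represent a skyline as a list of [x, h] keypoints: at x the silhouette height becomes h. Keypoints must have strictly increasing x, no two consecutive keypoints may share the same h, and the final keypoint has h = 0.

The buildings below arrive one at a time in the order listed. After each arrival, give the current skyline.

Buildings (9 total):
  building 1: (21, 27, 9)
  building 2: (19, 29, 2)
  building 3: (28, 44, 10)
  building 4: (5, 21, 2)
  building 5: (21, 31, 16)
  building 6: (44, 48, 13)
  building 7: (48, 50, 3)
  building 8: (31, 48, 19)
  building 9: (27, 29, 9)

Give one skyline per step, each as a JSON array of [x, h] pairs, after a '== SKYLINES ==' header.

== SKYLINES ==
[[21,9],[27,0]]
[[19,2],[21,9],[27,2],[29,0]]
[[19,2],[21,9],[27,2],[28,10],[44,0]]
[[5,2],[21,9],[27,2],[28,10],[44,0]]
[[5,2],[21,16],[31,10],[44,0]]
[[5,2],[21,16],[31,10],[44,13],[48,0]]
[[5,2],[21,16],[31,10],[44,13],[48,3],[50,0]]
[[5,2],[21,16],[31,19],[48,3],[50,0]]
[[5,2],[21,16],[31,19],[48,3],[50,0]]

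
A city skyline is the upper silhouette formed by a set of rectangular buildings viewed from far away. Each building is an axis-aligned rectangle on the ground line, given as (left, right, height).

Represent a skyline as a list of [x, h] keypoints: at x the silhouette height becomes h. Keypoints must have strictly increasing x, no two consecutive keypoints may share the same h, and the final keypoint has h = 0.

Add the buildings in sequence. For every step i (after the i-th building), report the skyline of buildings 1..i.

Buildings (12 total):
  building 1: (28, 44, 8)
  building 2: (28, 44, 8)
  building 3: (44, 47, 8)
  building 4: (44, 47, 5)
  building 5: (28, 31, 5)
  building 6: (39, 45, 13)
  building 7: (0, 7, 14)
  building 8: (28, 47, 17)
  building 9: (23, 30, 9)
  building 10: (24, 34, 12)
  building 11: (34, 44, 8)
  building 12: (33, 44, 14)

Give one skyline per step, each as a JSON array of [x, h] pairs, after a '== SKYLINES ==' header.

== SKYLINES ==
[[28,8],[44,0]]
[[28,8],[44,0]]
[[28,8],[47,0]]
[[28,8],[47,0]]
[[28,8],[47,0]]
[[28,8],[39,13],[45,8],[47,0]]
[[0,14],[7,0],[28,8],[39,13],[45,8],[47,0]]
[[0,14],[7,0],[28,17],[47,0]]
[[0,14],[7,0],[23,9],[28,17],[47,0]]
[[0,14],[7,0],[23,9],[24,12],[28,17],[47,0]]
[[0,14],[7,0],[23,9],[24,12],[28,17],[47,0]]
[[0,14],[7,0],[23,9],[24,12],[28,17],[47,0]]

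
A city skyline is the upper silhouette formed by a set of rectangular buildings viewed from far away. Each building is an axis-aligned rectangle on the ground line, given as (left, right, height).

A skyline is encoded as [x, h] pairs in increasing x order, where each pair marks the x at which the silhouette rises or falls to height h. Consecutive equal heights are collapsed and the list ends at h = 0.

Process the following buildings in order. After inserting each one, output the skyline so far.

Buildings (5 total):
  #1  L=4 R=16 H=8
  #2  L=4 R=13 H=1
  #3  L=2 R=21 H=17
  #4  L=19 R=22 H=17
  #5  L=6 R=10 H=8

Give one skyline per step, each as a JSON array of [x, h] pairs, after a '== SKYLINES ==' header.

== SKYLINES ==
[[4,8],[16,0]]
[[4,8],[16,0]]
[[2,17],[21,0]]
[[2,17],[22,0]]
[[2,17],[22,0]]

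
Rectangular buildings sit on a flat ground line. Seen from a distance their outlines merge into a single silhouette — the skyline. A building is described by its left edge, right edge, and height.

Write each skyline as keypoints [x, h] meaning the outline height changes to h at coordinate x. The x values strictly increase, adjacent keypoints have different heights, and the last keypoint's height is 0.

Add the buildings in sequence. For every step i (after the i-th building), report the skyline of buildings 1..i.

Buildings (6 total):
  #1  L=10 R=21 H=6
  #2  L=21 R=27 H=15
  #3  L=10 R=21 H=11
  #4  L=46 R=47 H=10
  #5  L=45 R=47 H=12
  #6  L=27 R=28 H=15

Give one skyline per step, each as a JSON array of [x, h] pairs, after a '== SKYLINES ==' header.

== SKYLINES ==
[[10,6],[21,0]]
[[10,6],[21,15],[27,0]]
[[10,11],[21,15],[27,0]]
[[10,11],[21,15],[27,0],[46,10],[47,0]]
[[10,11],[21,15],[27,0],[45,12],[47,0]]
[[10,11],[21,15],[28,0],[45,12],[47,0]]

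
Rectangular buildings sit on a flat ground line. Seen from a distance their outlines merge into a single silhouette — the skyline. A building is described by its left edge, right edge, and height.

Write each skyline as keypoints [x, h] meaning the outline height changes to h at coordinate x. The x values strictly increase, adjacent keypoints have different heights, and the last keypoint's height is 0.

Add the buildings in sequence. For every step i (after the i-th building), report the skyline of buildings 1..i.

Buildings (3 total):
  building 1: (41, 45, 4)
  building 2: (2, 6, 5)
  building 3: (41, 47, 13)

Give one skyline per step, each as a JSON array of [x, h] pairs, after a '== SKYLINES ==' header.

== SKYLINES ==
[[41,4],[45,0]]
[[2,5],[6,0],[41,4],[45,0]]
[[2,5],[6,0],[41,13],[47,0]]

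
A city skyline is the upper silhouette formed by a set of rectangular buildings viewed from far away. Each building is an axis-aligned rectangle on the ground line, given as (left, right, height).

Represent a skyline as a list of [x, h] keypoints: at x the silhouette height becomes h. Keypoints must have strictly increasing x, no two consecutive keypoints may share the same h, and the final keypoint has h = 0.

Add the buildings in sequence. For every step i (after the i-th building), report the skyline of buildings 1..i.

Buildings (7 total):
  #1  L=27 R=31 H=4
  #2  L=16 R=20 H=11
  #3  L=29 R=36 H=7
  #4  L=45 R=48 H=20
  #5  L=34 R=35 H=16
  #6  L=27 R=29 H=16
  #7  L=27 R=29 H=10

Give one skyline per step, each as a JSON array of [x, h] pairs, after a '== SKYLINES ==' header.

== SKYLINES ==
[[27,4],[31,0]]
[[16,11],[20,0],[27,4],[31,0]]
[[16,11],[20,0],[27,4],[29,7],[36,0]]
[[16,11],[20,0],[27,4],[29,7],[36,0],[45,20],[48,0]]
[[16,11],[20,0],[27,4],[29,7],[34,16],[35,7],[36,0],[45,20],[48,0]]
[[16,11],[20,0],[27,16],[29,7],[34,16],[35,7],[36,0],[45,20],[48,0]]
[[16,11],[20,0],[27,16],[29,7],[34,16],[35,7],[36,0],[45,20],[48,0]]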